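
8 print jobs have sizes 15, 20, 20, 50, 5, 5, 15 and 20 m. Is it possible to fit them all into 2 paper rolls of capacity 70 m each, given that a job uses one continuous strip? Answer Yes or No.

No

Total = 150 m; ⌈150/70⌉ = 3.
At least 3 paper rolls are required, but only 2 are allowed.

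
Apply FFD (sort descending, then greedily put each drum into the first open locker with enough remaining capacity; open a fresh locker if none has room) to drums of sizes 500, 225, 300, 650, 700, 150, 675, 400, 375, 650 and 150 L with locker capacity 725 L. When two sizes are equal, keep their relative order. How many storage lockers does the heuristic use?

Sorted descending: 700, 675, 650, 650, 500, 400, 375, 300, 225, 150, 150.
  700 → locker 1 (new)  [load 700/725]
  675 → locker 2 (new)  [load 675/725]
  650 → locker 3 (new)  [load 650/725]
  650 → locker 4 (new)  [load 650/725]
  500 → locker 5 (new)  [load 500/725]
  400 → locker 6 (new)  [load 400/725]
  375 → locker 7 (new)  [load 375/725]
  300 → locker 6  [load 700/725]
  225 → locker 5  [load 725/725]
  150 → locker 7  [load 525/725]
  150 → locker 7  [load 675/725]
7 storage lockers opened.

7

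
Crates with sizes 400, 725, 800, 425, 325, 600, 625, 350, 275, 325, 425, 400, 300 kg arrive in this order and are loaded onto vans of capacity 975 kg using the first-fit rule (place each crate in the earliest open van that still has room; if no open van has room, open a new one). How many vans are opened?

7

  400 → van 1 (new)  [load 400/975]
  725 → van 2 (new)  [load 725/975]
  800 → van 3 (new)  [load 800/975]
  425 → van 1  [load 825/975]
  325 → van 4 (new)  [load 325/975]
  600 → van 4  [load 925/975]
  625 → van 5 (new)  [load 625/975]
  350 → van 5  [load 975/975]
  275 → van 6 (new)  [load 275/975]
  325 → van 6  [load 600/975]
  425 → van 7 (new)  [load 425/975]
  400 → van 7  [load 825/975]
  300 → van 6  [load 900/975]
7 vans opened.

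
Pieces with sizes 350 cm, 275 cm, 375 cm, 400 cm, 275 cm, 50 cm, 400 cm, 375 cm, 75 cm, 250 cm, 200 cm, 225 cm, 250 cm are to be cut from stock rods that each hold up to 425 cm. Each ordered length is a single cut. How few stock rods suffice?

Total = 400 + 400 + 375 + 375 + 350 + 275 + 275 + 250 + 250 + 225 + 200 + 75 + 50 = 3500 cm.
Lower bound: ⌈3500/425⌉ = 9 stock rods.
Also, 10 pieces each exceed 425/2 cm, and no two of those can share a stock rod, so at least 10 stock rods are needed.
A packing using 10 stock rods:
  stock rod 1: 400 = 400
  stock rod 2: 400 = 400
  stock rod 3: 375 + 50 = 425
  stock rod 4: 375 = 375
  stock rod 5: 350 + 75 = 425
  stock rod 6: 275 = 275
  stock rod 7: 275 = 275
  stock rod 8: 250 = 250
  stock rod 9: 250 = 250
  stock rod 10: 225 + 200 = 425
This matches the lower bound, so 10 is optimal.

10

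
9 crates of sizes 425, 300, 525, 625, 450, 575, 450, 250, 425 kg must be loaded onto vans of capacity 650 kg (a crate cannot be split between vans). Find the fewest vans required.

8

Total = 625 + 575 + 525 + 450 + 450 + 425 + 425 + 300 + 250 = 4025 kg.
Lower bound: ⌈4025/650⌉ = 7 vans.
A packing using 8 vans:
  van 1: 625 = 625
  van 2: 575 = 575
  van 3: 525 = 525
  van 4: 450 = 450
  van 5: 450 = 450
  van 6: 425 = 425
  van 7: 425 = 425
  van 8: 300 + 250 = 550
No arrangement into 7 vans stays within capacity, so 8 is optimal.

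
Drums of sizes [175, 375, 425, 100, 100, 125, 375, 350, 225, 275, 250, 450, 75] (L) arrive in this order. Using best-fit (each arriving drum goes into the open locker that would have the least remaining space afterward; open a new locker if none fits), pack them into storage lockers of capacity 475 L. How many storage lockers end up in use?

  175 → locker 1 (new)  [load 175/475]
  375 → locker 2 (new)  [load 375/475]
  425 → locker 3 (new)  [load 425/475]
  100 → locker 2  [load 475/475]
  100 → locker 1  [load 275/475]
  125 → locker 1  [load 400/475]
  375 → locker 4 (new)  [load 375/475]
  350 → locker 5 (new)  [load 350/475]
  225 → locker 6 (new)  [load 225/475]
  275 → locker 7 (new)  [load 275/475]
  250 → locker 6  [load 475/475]
  450 → locker 8 (new)  [load 450/475]
  75 → locker 1  [load 475/475]
8 storage lockers opened.

8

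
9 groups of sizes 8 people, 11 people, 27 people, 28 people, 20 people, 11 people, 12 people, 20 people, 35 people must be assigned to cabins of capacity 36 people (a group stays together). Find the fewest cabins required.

6

Total = 35 + 28 + 27 + 20 + 20 + 12 + 11 + 11 + 8 = 172 people.
Lower bound: ⌈172/36⌉ = 5 cabins.
A packing using 6 cabins:
  cabin 1: 35 = 35
  cabin 2: 28 + 8 = 36
  cabin 3: 27 = 27
  cabin 4: 20 + 12 = 32
  cabin 5: 20 + 11 = 31
  cabin 6: 11 = 11
No arrangement into 5 cabins stays within capacity, so 6 is optimal.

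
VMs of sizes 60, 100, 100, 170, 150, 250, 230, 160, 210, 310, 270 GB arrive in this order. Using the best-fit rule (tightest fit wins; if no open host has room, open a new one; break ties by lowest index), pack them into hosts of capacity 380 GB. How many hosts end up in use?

  60 → host 1 (new)  [load 60/380]
  100 → host 1  [load 160/380]
  100 → host 1  [load 260/380]
  170 → host 2 (new)  [load 170/380]
  150 → host 2  [load 320/380]
  250 → host 3 (new)  [load 250/380]
  230 → host 4 (new)  [load 230/380]
  160 → host 5 (new)  [load 160/380]
  210 → host 5  [load 370/380]
  310 → host 6 (new)  [load 310/380]
  270 → host 7 (new)  [load 270/380]
7 hosts opened.

7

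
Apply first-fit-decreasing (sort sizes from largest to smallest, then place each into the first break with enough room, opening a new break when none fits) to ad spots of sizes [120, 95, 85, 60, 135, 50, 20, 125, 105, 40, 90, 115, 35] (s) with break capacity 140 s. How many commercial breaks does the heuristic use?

9

Sorted descending: 135, 125, 120, 115, 105, 95, 90, 85, 60, 50, 40, 35, 20.
  135 → break 1 (new)  [load 135/140]
  125 → break 2 (new)  [load 125/140]
  120 → break 3 (new)  [load 120/140]
  115 → break 4 (new)  [load 115/140]
  105 → break 5 (new)  [load 105/140]
  95 → break 6 (new)  [load 95/140]
  90 → break 7 (new)  [load 90/140]
  85 → break 8 (new)  [load 85/140]
  60 → break 9 (new)  [load 60/140]
  50 → break 7  [load 140/140]
  40 → break 6  [load 135/140]
  35 → break 5  [load 140/140]
  20 → break 3  [load 140/140]
9 commercial breaks opened.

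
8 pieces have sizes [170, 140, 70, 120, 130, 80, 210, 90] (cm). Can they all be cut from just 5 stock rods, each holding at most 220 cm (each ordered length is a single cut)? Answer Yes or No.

Yes

A valid assignment using 5 stock rods:
  stock rod 1: 210 = 210
  stock rod 2: 170 = 170
  stock rod 3: 140 + 80 = 220
  stock rod 4: 130 + 90 = 220
  stock rod 5: 120 + 70 = 190
Every load is within 220 cm, so 5 stock rods suffice.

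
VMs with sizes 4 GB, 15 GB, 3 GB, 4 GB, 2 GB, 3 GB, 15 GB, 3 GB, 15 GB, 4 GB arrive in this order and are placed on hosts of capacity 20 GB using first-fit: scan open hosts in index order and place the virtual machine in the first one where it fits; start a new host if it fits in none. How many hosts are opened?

4

  4 → host 1 (new)  [load 4/20]
  15 → host 1  [load 19/20]
  3 → host 2 (new)  [load 3/20]
  4 → host 2  [load 7/20]
  2 → host 2  [load 9/20]
  3 → host 2  [load 12/20]
  15 → host 3 (new)  [load 15/20]
  3 → host 2  [load 15/20]
  15 → host 4 (new)  [load 15/20]
  4 → host 2  [load 19/20]
4 hosts opened.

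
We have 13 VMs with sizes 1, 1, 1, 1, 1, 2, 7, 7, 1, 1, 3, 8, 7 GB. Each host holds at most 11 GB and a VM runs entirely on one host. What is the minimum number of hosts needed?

4

Total = 8 + 7 + 7 + 7 + 3 + 2 + 1 + 1 + 1 + 1 + 1 + 1 + 1 = 41 GB.
Lower bound: ⌈41/11⌉ = 4 hosts.
A packing using 4 hosts:
  host 1: 8 + 3 = 11
  host 2: 7 + 2 + 1 + 1 = 11
  host 3: 7 + 1 + 1 + 1 + 1 = 11
  host 4: 7 + 1 = 8
This matches the lower bound, so 4 is optimal.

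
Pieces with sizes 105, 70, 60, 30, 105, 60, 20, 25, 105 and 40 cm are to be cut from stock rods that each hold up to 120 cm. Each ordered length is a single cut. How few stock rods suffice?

Total = 105 + 105 + 105 + 70 + 60 + 60 + 40 + 30 + 25 + 20 = 620 cm.
Lower bound: ⌈620/120⌉ = 6 stock rods.
A packing using 6 stock rods:
  stock rod 1: 105 = 105
  stock rod 2: 105 = 105
  stock rod 3: 105 = 105
  stock rod 4: 70 + 40 = 110
  stock rod 5: 60 + 60 = 120
  stock rod 6: 30 + 25 + 20 = 75
This matches the lower bound, so 6 is optimal.

6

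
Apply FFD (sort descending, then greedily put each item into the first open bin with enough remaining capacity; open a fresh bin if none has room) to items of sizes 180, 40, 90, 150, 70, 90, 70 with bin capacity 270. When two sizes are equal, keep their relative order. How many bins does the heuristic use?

3

Sorted descending: 180, 150, 90, 90, 70, 70, 40.
  180 → bin 1 (new)  [load 180/270]
  150 → bin 2 (new)  [load 150/270]
  90 → bin 1  [load 270/270]
  90 → bin 2  [load 240/270]
  70 → bin 3 (new)  [load 70/270]
  70 → bin 3  [load 140/270]
  40 → bin 3  [load 180/270]
3 bins opened.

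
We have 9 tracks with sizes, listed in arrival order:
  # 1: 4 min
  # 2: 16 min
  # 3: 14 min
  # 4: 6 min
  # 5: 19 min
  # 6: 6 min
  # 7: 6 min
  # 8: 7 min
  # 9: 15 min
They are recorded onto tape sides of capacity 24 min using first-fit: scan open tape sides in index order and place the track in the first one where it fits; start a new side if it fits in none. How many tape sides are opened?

  4 → side 1 (new)  [load 4/24]
  16 → side 1  [load 20/24]
  14 → side 2 (new)  [load 14/24]
  6 → side 2  [load 20/24]
  19 → side 3 (new)  [load 19/24]
  6 → side 4 (new)  [load 6/24]
  6 → side 4  [load 12/24]
  7 → side 4  [load 19/24]
  15 → side 5 (new)  [load 15/24]
5 tape sides opened.

5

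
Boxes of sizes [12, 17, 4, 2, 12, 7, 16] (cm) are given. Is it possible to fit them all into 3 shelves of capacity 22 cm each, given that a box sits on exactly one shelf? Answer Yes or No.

Total = 70 cm; ⌈70/22⌉ = 4.
At least 4 shelves are required, but only 3 are allowed.

No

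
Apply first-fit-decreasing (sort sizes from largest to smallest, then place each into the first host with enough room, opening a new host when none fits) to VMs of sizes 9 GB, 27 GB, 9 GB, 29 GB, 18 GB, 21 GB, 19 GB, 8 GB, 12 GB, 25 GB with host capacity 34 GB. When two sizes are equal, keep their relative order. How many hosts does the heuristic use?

6

Sorted descending: 29, 27, 25, 21, 19, 18, 12, 9, 9, 8.
  29 → host 1 (new)  [load 29/34]
  27 → host 2 (new)  [load 27/34]
  25 → host 3 (new)  [load 25/34]
  21 → host 4 (new)  [load 21/34]
  19 → host 5 (new)  [load 19/34]
  18 → host 6 (new)  [load 18/34]
  12 → host 4  [load 33/34]
  9 → host 3  [load 34/34]
  9 → host 5  [load 28/34]
  8 → host 6  [load 26/34]
6 hosts opened.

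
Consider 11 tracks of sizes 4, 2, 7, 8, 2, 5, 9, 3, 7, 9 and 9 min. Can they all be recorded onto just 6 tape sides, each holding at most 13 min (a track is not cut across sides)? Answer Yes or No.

A valid assignment using 6 tape sides:
  side 1: 9 + 4 = 13
  side 2: 9 + 3 = 12
  side 3: 9 + 2 + 2 = 13
  side 4: 8 + 5 = 13
  side 5: 7 = 7
  side 6: 7 = 7
Every load is within 13 min, so 6 tape sides suffice.

Yes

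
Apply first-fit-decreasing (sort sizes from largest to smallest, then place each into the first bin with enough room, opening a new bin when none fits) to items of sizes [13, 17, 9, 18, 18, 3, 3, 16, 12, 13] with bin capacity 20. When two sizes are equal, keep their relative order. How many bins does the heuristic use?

8

Sorted descending: 18, 18, 17, 16, 13, 13, 12, 9, 3, 3.
  18 → bin 1 (new)  [load 18/20]
  18 → bin 2 (new)  [load 18/20]
  17 → bin 3 (new)  [load 17/20]
  16 → bin 4 (new)  [load 16/20]
  13 → bin 5 (new)  [load 13/20]
  13 → bin 6 (new)  [load 13/20]
  12 → bin 7 (new)  [load 12/20]
  9 → bin 8 (new)  [load 9/20]
  3 → bin 3  [load 20/20]
  3 → bin 4  [load 19/20]
8 bins opened.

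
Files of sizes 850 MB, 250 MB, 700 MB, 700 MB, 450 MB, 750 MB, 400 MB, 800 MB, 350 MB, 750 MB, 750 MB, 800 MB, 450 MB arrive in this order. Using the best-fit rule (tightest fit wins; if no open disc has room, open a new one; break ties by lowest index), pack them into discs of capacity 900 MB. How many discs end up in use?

  850 → disc 1 (new)  [load 850/900]
  250 → disc 2 (new)  [load 250/900]
  700 → disc 3 (new)  [load 700/900]
  700 → disc 4 (new)  [load 700/900]
  450 → disc 2  [load 700/900]
  750 → disc 5 (new)  [load 750/900]
  400 → disc 6 (new)  [load 400/900]
  800 → disc 7 (new)  [load 800/900]
  350 → disc 6  [load 750/900]
  750 → disc 8 (new)  [load 750/900]
  750 → disc 9 (new)  [load 750/900]
  800 → disc 10 (new)  [load 800/900]
  450 → disc 11 (new)  [load 450/900]
11 discs opened.

11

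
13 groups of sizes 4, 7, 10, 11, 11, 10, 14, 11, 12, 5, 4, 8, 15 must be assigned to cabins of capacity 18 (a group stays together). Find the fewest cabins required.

8

Total = 15 + 14 + 12 + 11 + 11 + 11 + 10 + 10 + 8 + 7 + 5 + 4 + 4 = 122.
Lower bound: ⌈122/18⌉ = 7 cabins.
Also, 8 groups each exceed 9, and no two of those can share a cabin, so at least 8 cabins are needed.
A packing using 8 cabins:
  cabin 1: 15 = 15
  cabin 2: 14 + 4 = 18
  cabin 3: 12 + 5 = 17
  cabin 4: 11 + 7 = 18
  cabin 5: 11 + 4 = 15
  cabin 6: 11 = 11
  cabin 7: 10 + 8 = 18
  cabin 8: 10 = 10
This matches the lower bound, so 8 is optimal.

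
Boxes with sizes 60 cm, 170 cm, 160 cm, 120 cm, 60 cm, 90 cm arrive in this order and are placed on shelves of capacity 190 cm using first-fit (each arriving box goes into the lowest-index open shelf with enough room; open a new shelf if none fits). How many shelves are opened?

  60 → shelf 1 (new)  [load 60/190]
  170 → shelf 2 (new)  [load 170/190]
  160 → shelf 3 (new)  [load 160/190]
  120 → shelf 1  [load 180/190]
  60 → shelf 4 (new)  [load 60/190]
  90 → shelf 4  [load 150/190]
4 shelves opened.

4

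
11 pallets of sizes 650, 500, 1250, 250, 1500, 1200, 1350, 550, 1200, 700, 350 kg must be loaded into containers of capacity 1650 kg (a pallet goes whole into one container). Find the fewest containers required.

7

Total = 1500 + 1350 + 1250 + 1200 + 1200 + 700 + 650 + 550 + 500 + 350 + 250 = 9500 kg.
Lower bound: ⌈9500/1650⌉ = 6 containers.
A packing using 7 containers:
  container 1: 1500 = 1500
  container 2: 1350 + 250 = 1600
  container 3: 1250 + 350 = 1600
  container 4: 1200 = 1200
  container 5: 1200 = 1200
  container 6: 700 + 650 = 1350
  container 7: 550 + 500 = 1050
No arrangement into 6 containers stays within capacity, so 7 is optimal.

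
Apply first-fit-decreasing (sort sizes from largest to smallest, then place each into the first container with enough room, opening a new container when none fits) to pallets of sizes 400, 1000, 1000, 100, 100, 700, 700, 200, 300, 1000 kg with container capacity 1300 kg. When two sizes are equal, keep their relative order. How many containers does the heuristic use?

Sorted descending: 1000, 1000, 1000, 700, 700, 400, 300, 200, 100, 100.
  1000 → container 1 (new)  [load 1000/1300]
  1000 → container 2 (new)  [load 1000/1300]
  1000 → container 3 (new)  [load 1000/1300]
  700 → container 4 (new)  [load 700/1300]
  700 → container 5 (new)  [load 700/1300]
  400 → container 4  [load 1100/1300]
  300 → container 1  [load 1300/1300]
  200 → container 2  [load 1200/1300]
  100 → container 2  [load 1300/1300]
  100 → container 3  [load 1100/1300]
5 containers opened.

5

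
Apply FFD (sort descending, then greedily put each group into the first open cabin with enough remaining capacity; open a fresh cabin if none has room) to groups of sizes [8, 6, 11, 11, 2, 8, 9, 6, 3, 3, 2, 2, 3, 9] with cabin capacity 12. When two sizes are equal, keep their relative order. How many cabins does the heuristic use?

Sorted descending: 11, 11, 9, 9, 8, 8, 6, 6, 3, 3, 3, 2, 2, 2.
  11 → cabin 1 (new)  [load 11/12]
  11 → cabin 2 (new)  [load 11/12]
  9 → cabin 3 (new)  [load 9/12]
  9 → cabin 4 (new)  [load 9/12]
  8 → cabin 5 (new)  [load 8/12]
  8 → cabin 6 (new)  [load 8/12]
  6 → cabin 7 (new)  [load 6/12]
  6 → cabin 7  [load 12/12]
  3 → cabin 3  [load 12/12]
  3 → cabin 4  [load 12/12]
  3 → cabin 5  [load 11/12]
  2 → cabin 6  [load 10/12]
  2 → cabin 6  [load 12/12]
  2 → cabin 8 (new)  [load 2/12]
8 cabins opened.

8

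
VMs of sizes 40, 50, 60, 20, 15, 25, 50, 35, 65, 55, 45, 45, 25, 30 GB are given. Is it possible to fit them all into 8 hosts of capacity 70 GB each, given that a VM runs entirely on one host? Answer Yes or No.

No

Total = 560 GB; ⌈560/70⌉ = 8.
The bound of 8 does not rule out 8, but exhaustive search shows no assignment into 8 hosts of capacity 70 GB exists — the minimum is 9.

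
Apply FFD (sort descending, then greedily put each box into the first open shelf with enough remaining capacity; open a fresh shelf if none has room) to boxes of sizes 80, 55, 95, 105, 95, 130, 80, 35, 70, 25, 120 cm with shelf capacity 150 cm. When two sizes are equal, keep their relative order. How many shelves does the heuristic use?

7

Sorted descending: 130, 120, 105, 95, 95, 80, 80, 70, 55, 35, 25.
  130 → shelf 1 (new)  [load 130/150]
  120 → shelf 2 (new)  [load 120/150]
  105 → shelf 3 (new)  [load 105/150]
  95 → shelf 4 (new)  [load 95/150]
  95 → shelf 5 (new)  [load 95/150]
  80 → shelf 6 (new)  [load 80/150]
  80 → shelf 7 (new)  [load 80/150]
  70 → shelf 6  [load 150/150]
  55 → shelf 4  [load 150/150]
  35 → shelf 3  [load 140/150]
  25 → shelf 2  [load 145/150]
7 shelves opened.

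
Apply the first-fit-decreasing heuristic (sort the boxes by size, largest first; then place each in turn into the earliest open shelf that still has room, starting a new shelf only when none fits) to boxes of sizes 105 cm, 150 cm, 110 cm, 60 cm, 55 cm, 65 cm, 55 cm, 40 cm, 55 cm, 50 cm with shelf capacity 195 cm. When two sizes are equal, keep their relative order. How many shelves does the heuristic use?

Sorted descending: 150, 110, 105, 65, 60, 55, 55, 55, 50, 40.
  150 → shelf 1 (new)  [load 150/195]
  110 → shelf 2 (new)  [load 110/195]
  105 → shelf 3 (new)  [load 105/195]
  65 → shelf 2  [load 175/195]
  60 → shelf 3  [load 165/195]
  55 → shelf 4 (new)  [load 55/195]
  55 → shelf 4  [load 110/195]
  55 → shelf 4  [load 165/195]
  50 → shelf 5 (new)  [load 50/195]
  40 → shelf 1  [load 190/195]
5 shelves opened.

5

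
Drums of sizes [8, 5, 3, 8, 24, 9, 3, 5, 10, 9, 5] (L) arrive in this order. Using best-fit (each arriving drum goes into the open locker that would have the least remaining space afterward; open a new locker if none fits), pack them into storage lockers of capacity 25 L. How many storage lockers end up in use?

4

  8 → locker 1 (new)  [load 8/25]
  5 → locker 1  [load 13/25]
  3 → locker 1  [load 16/25]
  8 → locker 1  [load 24/25]
  24 → locker 2 (new)  [load 24/25]
  9 → locker 3 (new)  [load 9/25]
  3 → locker 3  [load 12/25]
  5 → locker 3  [load 17/25]
  10 → locker 4 (new)  [load 10/25]
  9 → locker 4  [load 19/25]
  5 → locker 4  [load 24/25]
4 storage lockers opened.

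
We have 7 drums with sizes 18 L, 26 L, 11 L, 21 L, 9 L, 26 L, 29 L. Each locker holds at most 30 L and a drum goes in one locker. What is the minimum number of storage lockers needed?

Total = 29 + 26 + 26 + 21 + 18 + 11 + 9 = 140 L.
Lower bound: ⌈140/30⌉ = 5 storage lockers.
A packing using 5 storage lockers:
  locker 1: 29 = 29
  locker 2: 26 = 26
  locker 3: 26 = 26
  locker 4: 21 + 9 = 30
  locker 5: 18 + 11 = 29
This matches the lower bound, so 5 is optimal.

5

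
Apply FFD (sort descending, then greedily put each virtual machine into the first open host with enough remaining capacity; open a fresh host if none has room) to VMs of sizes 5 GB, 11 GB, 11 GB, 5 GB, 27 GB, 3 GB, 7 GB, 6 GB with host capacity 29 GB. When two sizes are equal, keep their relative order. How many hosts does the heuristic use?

Sorted descending: 27, 11, 11, 7, 6, 5, 5, 3.
  27 → host 1 (new)  [load 27/29]
  11 → host 2 (new)  [load 11/29]
  11 → host 2  [load 22/29]
  7 → host 2  [load 29/29]
  6 → host 3 (new)  [load 6/29]
  5 → host 3  [load 11/29]
  5 → host 3  [load 16/29]
  3 → host 3  [load 19/29]
3 hosts opened.

3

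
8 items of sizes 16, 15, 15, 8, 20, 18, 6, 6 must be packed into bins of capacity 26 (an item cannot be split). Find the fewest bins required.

5

Total = 20 + 18 + 16 + 15 + 15 + 8 + 6 + 6 = 104.
Lower bound: ⌈104/26⌉ = 4 bins.
Also, 5 items each exceed 13, and no two of those can share a bin, so at least 5 bins are needed.
A packing using 5 bins:
  bin 1: 20 + 6 = 26
  bin 2: 18 + 8 = 26
  bin 3: 16 + 6 = 22
  bin 4: 15 = 15
  bin 5: 15 = 15
This matches the lower bound, so 5 is optimal.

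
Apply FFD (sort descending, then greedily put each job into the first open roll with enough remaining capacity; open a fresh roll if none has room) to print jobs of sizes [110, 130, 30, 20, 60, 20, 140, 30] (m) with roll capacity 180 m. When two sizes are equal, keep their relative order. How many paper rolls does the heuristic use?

Sorted descending: 140, 130, 110, 60, 30, 30, 20, 20.
  140 → roll 1 (new)  [load 140/180]
  130 → roll 2 (new)  [load 130/180]
  110 → roll 3 (new)  [load 110/180]
  60 → roll 3  [load 170/180]
  30 → roll 1  [load 170/180]
  30 → roll 2  [load 160/180]
  20 → roll 2  [load 180/180]
  20 → roll 4 (new)  [load 20/180]
4 paper rolls opened.

4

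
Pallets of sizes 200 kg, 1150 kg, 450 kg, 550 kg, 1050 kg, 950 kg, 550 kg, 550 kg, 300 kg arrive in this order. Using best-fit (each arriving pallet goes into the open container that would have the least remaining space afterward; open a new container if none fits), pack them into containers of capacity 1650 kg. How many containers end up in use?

4

  200 → container 1 (new)  [load 200/1650]
  1150 → container 1  [load 1350/1650]
  450 → container 2 (new)  [load 450/1650]
  550 → container 2  [load 1000/1650]
  1050 → container 3 (new)  [load 1050/1650]
  950 → container 4 (new)  [load 950/1650]
  550 → container 3  [load 1600/1650]
  550 → container 2  [load 1550/1650]
  300 → container 1  [load 1650/1650]
4 containers opened.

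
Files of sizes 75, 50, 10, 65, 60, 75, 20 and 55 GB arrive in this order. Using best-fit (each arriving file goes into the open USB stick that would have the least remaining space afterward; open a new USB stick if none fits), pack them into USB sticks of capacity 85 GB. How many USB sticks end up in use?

6

  75 → USB stick 1 (new)  [load 75/85]
  50 → USB stick 2 (new)  [load 50/85]
  10 → USB stick 1  [load 85/85]
  65 → USB stick 3 (new)  [load 65/85]
  60 → USB stick 4 (new)  [load 60/85]
  75 → USB stick 5 (new)  [load 75/85]
  20 → USB stick 3  [load 85/85]
  55 → USB stick 6 (new)  [load 55/85]
6 USB sticks opened.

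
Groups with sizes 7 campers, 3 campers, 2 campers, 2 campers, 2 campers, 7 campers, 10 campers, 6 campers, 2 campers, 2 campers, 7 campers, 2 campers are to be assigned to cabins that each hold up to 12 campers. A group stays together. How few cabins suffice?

5

Total = 10 + 7 + 7 + 7 + 6 + 3 + 2 + 2 + 2 + 2 + 2 + 2 = 52 campers.
Lower bound: ⌈52/12⌉ = 5 cabins.
A packing using 5 cabins:
  cabin 1: 10 + 2 = 12
  cabin 2: 7 + 3 + 2 = 12
  cabin 3: 7 + 2 + 2 = 11
  cabin 4: 7 + 2 + 2 = 11
  cabin 5: 6 = 6
This matches the lower bound, so 5 is optimal.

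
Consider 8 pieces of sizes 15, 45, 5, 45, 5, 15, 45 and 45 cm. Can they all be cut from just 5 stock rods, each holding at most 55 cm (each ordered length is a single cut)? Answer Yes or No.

Yes

A valid assignment using 5 stock rods:
  stock rod 1: 45 + 5 + 5 = 55
  stock rod 2: 45 = 45
  stock rod 3: 45 = 45
  stock rod 4: 45 = 45
  stock rod 5: 15 + 15 = 30
Every load is within 55 cm, so 5 stock rods suffice.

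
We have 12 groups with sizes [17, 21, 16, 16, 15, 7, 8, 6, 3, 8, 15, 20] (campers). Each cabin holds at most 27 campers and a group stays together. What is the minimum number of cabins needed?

7

Total = 21 + 20 + 17 + 16 + 16 + 15 + 15 + 8 + 8 + 7 + 6 + 3 = 152 campers.
Lower bound: ⌈152/27⌉ = 6 cabins.
Also, 7 groups each exceed 27/2 campers, and no two of those can share a cabin, so at least 7 cabins are needed.
A packing using 7 cabins:
  cabin 1: 21 + 6 = 27
  cabin 2: 20 + 7 = 27
  cabin 3: 17 + 8 = 25
  cabin 4: 16 + 8 + 3 = 27
  cabin 5: 16 = 16
  cabin 6: 15 = 15
  cabin 7: 15 = 15
This matches the lower bound, so 7 is optimal.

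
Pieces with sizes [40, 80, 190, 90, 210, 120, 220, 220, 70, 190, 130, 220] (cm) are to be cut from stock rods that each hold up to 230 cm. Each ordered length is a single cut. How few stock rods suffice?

Total = 220 + 220 + 220 + 210 + 190 + 190 + 130 + 120 + 90 + 80 + 70 + 40 = 1780 cm.
Lower bound: ⌈1780/230⌉ = 8 stock rods.
A packing using 9 stock rods:
  stock rod 1: 220 = 220
  stock rod 2: 220 = 220
  stock rod 3: 220 = 220
  stock rod 4: 210 = 210
  stock rod 5: 190 + 40 = 230
  stock rod 6: 190 = 190
  stock rod 7: 130 + 90 = 220
  stock rod 8: 120 + 80 = 200
  stock rod 9: 70 = 70
No arrangement into 8 stock rods stays within capacity, so 9 is optimal.

9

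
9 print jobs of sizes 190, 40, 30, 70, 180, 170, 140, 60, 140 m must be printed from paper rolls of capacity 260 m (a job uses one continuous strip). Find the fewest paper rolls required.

5

Total = 190 + 180 + 170 + 140 + 140 + 70 + 60 + 40 + 30 = 1020 m.
Lower bound: ⌈1020/260⌉ = 4 paper rolls.
Also, 5 print jobs each exceed 130 m, and no two of those can share a roll, so at least 5 paper rolls are needed.
A packing using 5 paper rolls:
  roll 1: 190 + 70 = 260
  roll 2: 180 + 60 = 240
  roll 3: 170 + 40 + 30 = 240
  roll 4: 140 = 140
  roll 5: 140 = 140
This matches the lower bound, so 5 is optimal.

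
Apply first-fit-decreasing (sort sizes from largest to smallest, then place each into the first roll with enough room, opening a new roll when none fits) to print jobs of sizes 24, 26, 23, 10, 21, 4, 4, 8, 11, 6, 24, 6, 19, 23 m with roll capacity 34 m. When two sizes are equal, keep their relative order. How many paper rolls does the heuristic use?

Sorted descending: 26, 24, 24, 23, 23, 21, 19, 11, 10, 8, 6, 6, 4, 4.
  26 → roll 1 (new)  [load 26/34]
  24 → roll 2 (new)  [load 24/34]
  24 → roll 3 (new)  [load 24/34]
  23 → roll 4 (new)  [load 23/34]
  23 → roll 5 (new)  [load 23/34]
  21 → roll 6 (new)  [load 21/34]
  19 → roll 7 (new)  [load 19/34]
  11 → roll 4  [load 34/34]
  10 → roll 2  [load 34/34]
  8 → roll 1  [load 34/34]
  6 → roll 3  [load 30/34]
  6 → roll 5  [load 29/34]
  4 → roll 3  [load 34/34]
  4 → roll 5  [load 33/34]
7 paper rolls opened.

7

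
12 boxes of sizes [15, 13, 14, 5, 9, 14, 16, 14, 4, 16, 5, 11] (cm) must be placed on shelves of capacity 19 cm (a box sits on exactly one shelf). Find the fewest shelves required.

Total = 16 + 16 + 15 + 14 + 14 + 14 + 13 + 11 + 9 + 5 + 5 + 4 = 136 cm.
Lower bound: ⌈136/19⌉ = 8 shelves.
A packing using 9 shelves:
  shelf 1: 16 = 16
  shelf 2: 16 = 16
  shelf 3: 15 + 4 = 19
  shelf 4: 14 + 5 = 19
  shelf 5: 14 + 5 = 19
  shelf 6: 14 = 14
  shelf 7: 13 = 13
  shelf 8: 11 = 11
  shelf 9: 9 = 9
No arrangement into 8 shelves stays within capacity, so 9 is optimal.

9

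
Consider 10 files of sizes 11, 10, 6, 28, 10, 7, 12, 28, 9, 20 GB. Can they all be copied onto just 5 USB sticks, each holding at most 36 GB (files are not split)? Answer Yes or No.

A valid assignment using 5 USB sticks:
  USB stick 1: 28 + 7 = 35
  USB stick 2: 28 + 6 = 34
  USB stick 3: 20 + 12 = 32
  USB stick 4: 11 + 10 + 10 = 31
  USB stick 5: 9 = 9
Every load is within 36 GB, so 5 USB sticks suffice.

Yes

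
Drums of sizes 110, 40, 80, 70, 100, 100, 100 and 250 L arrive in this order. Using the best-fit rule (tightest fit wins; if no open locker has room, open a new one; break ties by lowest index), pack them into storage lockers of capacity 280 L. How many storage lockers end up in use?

  110 → locker 1 (new)  [load 110/280]
  40 → locker 1  [load 150/280]
  80 → locker 1  [load 230/280]
  70 → locker 2 (new)  [load 70/280]
  100 → locker 2  [load 170/280]
  100 → locker 2  [load 270/280]
  100 → locker 3 (new)  [load 100/280]
  250 → locker 4 (new)  [load 250/280]
4 storage lockers opened.

4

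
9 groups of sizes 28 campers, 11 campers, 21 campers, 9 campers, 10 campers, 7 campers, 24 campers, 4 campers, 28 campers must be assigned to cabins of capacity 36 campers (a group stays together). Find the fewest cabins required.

Total = 28 + 28 + 24 + 21 + 11 + 10 + 9 + 7 + 4 = 142 campers.
Lower bound: ⌈142/36⌉ = 4 cabins.
A packing using 5 cabins:
  cabin 1: 28 + 7 = 35
  cabin 2: 28 + 4 = 32
  cabin 3: 24 + 11 = 35
  cabin 4: 21 + 10 = 31
  cabin 5: 9 = 9
No arrangement into 4 cabins stays within capacity, so 5 is optimal.

5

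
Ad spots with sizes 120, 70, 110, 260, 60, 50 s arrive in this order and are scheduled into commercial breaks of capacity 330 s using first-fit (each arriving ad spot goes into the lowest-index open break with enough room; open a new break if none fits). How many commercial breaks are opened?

  120 → break 1 (new)  [load 120/330]
  70 → break 1  [load 190/330]
  110 → break 1  [load 300/330]
  260 → break 2 (new)  [load 260/330]
  60 → break 2  [load 320/330]
  50 → break 3 (new)  [load 50/330]
3 commercial breaks opened.

3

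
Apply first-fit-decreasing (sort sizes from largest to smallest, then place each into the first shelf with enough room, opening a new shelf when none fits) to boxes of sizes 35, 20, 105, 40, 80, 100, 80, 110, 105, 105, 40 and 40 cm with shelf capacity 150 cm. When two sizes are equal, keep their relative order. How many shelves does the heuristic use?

7

Sorted descending: 110, 105, 105, 105, 100, 80, 80, 40, 40, 40, 35, 20.
  110 → shelf 1 (new)  [load 110/150]
  105 → shelf 2 (new)  [load 105/150]
  105 → shelf 3 (new)  [load 105/150]
  105 → shelf 4 (new)  [load 105/150]
  100 → shelf 5 (new)  [load 100/150]
  80 → shelf 6 (new)  [load 80/150]
  80 → shelf 7 (new)  [load 80/150]
  40 → shelf 1  [load 150/150]
  40 → shelf 2  [load 145/150]
  40 → shelf 3  [load 145/150]
  35 → shelf 4  [load 140/150]
  20 → shelf 5  [load 120/150]
7 shelves opened.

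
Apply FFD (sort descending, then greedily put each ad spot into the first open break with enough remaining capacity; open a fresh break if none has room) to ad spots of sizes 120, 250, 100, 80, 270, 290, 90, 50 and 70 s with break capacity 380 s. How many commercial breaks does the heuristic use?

4

Sorted descending: 290, 270, 250, 120, 100, 90, 80, 70, 50.
  290 → break 1 (new)  [load 290/380]
  270 → break 2 (new)  [load 270/380]
  250 → break 3 (new)  [load 250/380]
  120 → break 3  [load 370/380]
  100 → break 2  [load 370/380]
  90 → break 1  [load 380/380]
  80 → break 4 (new)  [load 80/380]
  70 → break 4  [load 150/380]
  50 → break 4  [load 200/380]
4 commercial breaks opened.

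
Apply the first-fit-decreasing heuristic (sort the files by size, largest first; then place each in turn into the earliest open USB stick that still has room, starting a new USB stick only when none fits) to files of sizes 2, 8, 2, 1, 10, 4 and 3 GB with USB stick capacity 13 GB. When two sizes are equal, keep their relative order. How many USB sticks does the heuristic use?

Sorted descending: 10, 8, 4, 3, 2, 2, 1.
  10 → USB stick 1 (new)  [load 10/13]
  8 → USB stick 2 (new)  [load 8/13]
  4 → USB stick 2  [load 12/13]
  3 → USB stick 1  [load 13/13]
  2 → USB stick 3 (new)  [load 2/13]
  2 → USB stick 3  [load 4/13]
  1 → USB stick 2  [load 13/13]
3 USB sticks opened.

3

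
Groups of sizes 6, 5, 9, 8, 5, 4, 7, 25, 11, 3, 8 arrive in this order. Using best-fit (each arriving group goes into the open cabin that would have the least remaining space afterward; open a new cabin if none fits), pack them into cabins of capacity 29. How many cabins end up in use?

4

  6 → cabin 1 (new)  [load 6/29]
  5 → cabin 1  [load 11/29]
  9 → cabin 1  [load 20/29]
  8 → cabin 1  [load 28/29]
  5 → cabin 2 (new)  [load 5/29]
  4 → cabin 2  [load 9/29]
  7 → cabin 2  [load 16/29]
  25 → cabin 3 (new)  [load 25/29]
  11 → cabin 2  [load 27/29]
  3 → cabin 3  [load 28/29]
  8 → cabin 4 (new)  [load 8/29]
4 cabins opened.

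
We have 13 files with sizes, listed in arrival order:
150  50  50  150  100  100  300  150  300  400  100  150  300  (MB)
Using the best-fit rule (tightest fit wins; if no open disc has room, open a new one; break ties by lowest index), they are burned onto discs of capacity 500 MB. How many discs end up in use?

5

  150 → disc 1 (new)  [load 150/500]
  50 → disc 1  [load 200/500]
  50 → disc 1  [load 250/500]
  150 → disc 1  [load 400/500]
  100 → disc 1  [load 500/500]
  100 → disc 2 (new)  [load 100/500]
  300 → disc 2  [load 400/500]
  150 → disc 3 (new)  [load 150/500]
  300 → disc 3  [load 450/500]
  400 → disc 4 (new)  [load 400/500]
  100 → disc 2  [load 500/500]
  150 → disc 5 (new)  [load 150/500]
  300 → disc 5  [load 450/500]
5 discs opened.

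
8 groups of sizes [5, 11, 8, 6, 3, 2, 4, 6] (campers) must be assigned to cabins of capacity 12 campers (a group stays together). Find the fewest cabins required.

Total = 11 + 8 + 6 + 6 + 5 + 4 + 3 + 2 = 45 campers.
Lower bound: ⌈45/12⌉ = 4 cabins.
A packing using 4 cabins:
  cabin 1: 11 = 11
  cabin 2: 8 + 4 = 12
  cabin 3: 6 + 6 = 12
  cabin 4: 5 + 3 + 2 = 10
This matches the lower bound, so 4 is optimal.

4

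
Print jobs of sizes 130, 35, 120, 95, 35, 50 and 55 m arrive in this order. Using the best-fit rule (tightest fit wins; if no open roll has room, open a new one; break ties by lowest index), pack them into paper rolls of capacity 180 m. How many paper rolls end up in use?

  130 → roll 1 (new)  [load 130/180]
  35 → roll 1  [load 165/180]
  120 → roll 2 (new)  [load 120/180]
  95 → roll 3 (new)  [load 95/180]
  35 → roll 2  [load 155/180]
  50 → roll 3  [load 145/180]
  55 → roll 4 (new)  [load 55/180]
4 paper rolls opened.

4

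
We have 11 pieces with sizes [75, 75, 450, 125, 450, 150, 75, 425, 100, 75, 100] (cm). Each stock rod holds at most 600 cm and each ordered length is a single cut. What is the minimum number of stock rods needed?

4

Total = 450 + 450 + 425 + 150 + 125 + 100 + 100 + 75 + 75 + 75 + 75 = 2100 cm.
Lower bound: ⌈2100/600⌉ = 4 stock rods.
A packing using 4 stock rods:
  stock rod 1: 450 + 150 = 600
  stock rod 2: 450 + 125 = 575
  stock rod 3: 425 + 100 + 75 = 600
  stock rod 4: 100 + 75 + 75 + 75 = 325
This matches the lower bound, so 4 is optimal.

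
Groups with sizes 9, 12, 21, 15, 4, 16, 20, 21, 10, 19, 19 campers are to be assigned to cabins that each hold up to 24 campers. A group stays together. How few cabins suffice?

8

Total = 21 + 21 + 20 + 19 + 19 + 16 + 15 + 12 + 10 + 9 + 4 = 166 campers.
Lower bound: ⌈166/24⌉ = 7 cabins.
A packing using 8 cabins:
  cabin 1: 21 = 21
  cabin 2: 21 = 21
  cabin 3: 20 + 4 = 24
  cabin 4: 19 = 19
  cabin 5: 19 = 19
  cabin 6: 16 = 16
  cabin 7: 15 + 9 = 24
  cabin 8: 12 + 10 = 22
No arrangement into 7 cabins stays within capacity, so 8 is optimal.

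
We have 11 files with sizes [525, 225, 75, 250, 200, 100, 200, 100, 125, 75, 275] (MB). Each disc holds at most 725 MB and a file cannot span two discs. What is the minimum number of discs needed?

3

Total = 525 + 275 + 250 + 225 + 200 + 200 + 125 + 100 + 100 + 75 + 75 = 2150 MB.
Lower bound: ⌈2150/725⌉ = 3 discs.
A packing using 3 discs:
  disc 1: 525 + 200 = 725
  disc 2: 275 + 250 + 200 = 725
  disc 3: 225 + 125 + 100 + 100 + 75 + 75 = 700
This matches the lower bound, so 3 is optimal.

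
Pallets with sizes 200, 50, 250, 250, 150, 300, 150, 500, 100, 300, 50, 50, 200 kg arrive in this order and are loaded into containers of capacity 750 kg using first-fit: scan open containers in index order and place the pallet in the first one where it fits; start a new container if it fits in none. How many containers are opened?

  200 → container 1 (new)  [load 200/750]
  50 → container 1  [load 250/750]
  250 → container 1  [load 500/750]
  250 → container 1  [load 750/750]
  150 → container 2 (new)  [load 150/750]
  300 → container 2  [load 450/750]
  150 → container 2  [load 600/750]
  500 → container 3 (new)  [load 500/750]
  100 → container 2  [load 700/750]
  300 → container 4 (new)  [load 300/750]
  50 → container 2  [load 750/750]
  50 → container 3  [load 550/750]
  200 → container 3  [load 750/750]
4 containers opened.

4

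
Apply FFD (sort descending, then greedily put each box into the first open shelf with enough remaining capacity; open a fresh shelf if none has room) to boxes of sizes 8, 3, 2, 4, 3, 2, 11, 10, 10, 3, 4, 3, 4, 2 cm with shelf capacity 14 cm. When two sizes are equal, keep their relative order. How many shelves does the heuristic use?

Sorted descending: 11, 10, 10, 8, 4, 4, 4, 3, 3, 3, 3, 2, 2, 2.
  11 → shelf 1 (new)  [load 11/14]
  10 → shelf 2 (new)  [load 10/14]
  10 → shelf 3 (new)  [load 10/14]
  8 → shelf 4 (new)  [load 8/14]
  4 → shelf 2  [load 14/14]
  4 → shelf 3  [load 14/14]
  4 → shelf 4  [load 12/14]
  3 → shelf 1  [load 14/14]
  3 → shelf 5 (new)  [load 3/14]
  3 → shelf 5  [load 6/14]
  3 → shelf 5  [load 9/14]
  2 → shelf 4  [load 14/14]
  2 → shelf 5  [load 11/14]
  2 → shelf 5  [load 13/14]
5 shelves opened.

5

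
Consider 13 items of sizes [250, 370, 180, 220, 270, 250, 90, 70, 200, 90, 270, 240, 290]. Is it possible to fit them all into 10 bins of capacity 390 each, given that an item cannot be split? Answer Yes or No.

Yes

A valid assignment using 9 bins:
  bin 1: 370 = 370
  bin 2: 290 + 90 = 380
  bin 3: 270 + 90 = 360
  bin 4: 270 + 70 = 340
  bin 5: 250 = 250
  bin 6: 250 = 250
  bin 7: 240 = 240
  bin 8: 220 = 220
  bin 9: 200 + 180 = 380
That uses only 9 ≤ 10, so 10 bins are enough.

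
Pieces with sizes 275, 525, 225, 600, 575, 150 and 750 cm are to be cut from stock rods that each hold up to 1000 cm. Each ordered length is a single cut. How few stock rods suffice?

4

Total = 750 + 600 + 575 + 525 + 275 + 225 + 150 = 3100 cm.
Lower bound: ⌈3100/1000⌉ = 4 stock rods.
A packing using 4 stock rods:
  stock rod 1: 750 + 225 = 975
  stock rod 2: 600 + 275 = 875
  stock rod 3: 575 + 150 = 725
  stock rod 4: 525 = 525
This matches the lower bound, so 4 is optimal.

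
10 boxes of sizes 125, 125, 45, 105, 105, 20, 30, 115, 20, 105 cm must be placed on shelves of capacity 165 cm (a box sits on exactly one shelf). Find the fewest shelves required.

Total = 125 + 125 + 115 + 105 + 105 + 105 + 45 + 30 + 20 + 20 = 795 cm.
Lower bound: ⌈795/165⌉ = 5 shelves.
Also, 6 boxes each exceed 165/2 cm, and no two of those can share a shelf, so at least 6 shelves are needed.
A packing using 6 shelves:
  shelf 1: 125 + 30 = 155
  shelf 2: 125 + 20 + 20 = 165
  shelf 3: 115 + 45 = 160
  shelf 4: 105 = 105
  shelf 5: 105 = 105
  shelf 6: 105 = 105
This matches the lower bound, so 6 is optimal.

6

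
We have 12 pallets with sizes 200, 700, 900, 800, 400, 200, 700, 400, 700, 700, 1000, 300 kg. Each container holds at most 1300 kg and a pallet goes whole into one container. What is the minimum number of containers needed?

Total = 1000 + 900 + 800 + 700 + 700 + 700 + 700 + 400 + 400 + 300 + 200 + 200 = 7000 kg.
Lower bound: ⌈7000/1300⌉ = 6 containers.
Also, 7 pallets each exceed 650 kg, and no two of those can share a container, so at least 7 containers are needed.
A packing using 7 containers:
  container 1: 1000 + 300 = 1300
  container 2: 900 + 400 = 1300
  container 3: 800 + 400 = 1200
  container 4: 700 + 200 + 200 = 1100
  container 5: 700 = 700
  container 6: 700 = 700
  container 7: 700 = 700
This matches the lower bound, so 7 is optimal.

7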